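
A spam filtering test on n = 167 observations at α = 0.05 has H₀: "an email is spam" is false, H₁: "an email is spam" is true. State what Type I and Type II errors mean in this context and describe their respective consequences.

Type I (false positive): concluding that an email is spam when it is not — a legitimate email is sent to the spam folder and the user misses it. Type II (false negative): failing to conclude that an email is spam when it is — a spam email lands in the inbox. Which is costlier depends on domain priorities and is a judgement call rather than a statistical fact.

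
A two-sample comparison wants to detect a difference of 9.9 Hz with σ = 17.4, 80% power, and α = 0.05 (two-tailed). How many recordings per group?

n per group = 2(z_α/2 + z_β)²σ²/d² = 2×(1.96 + 0.84)²×17.4²/9.9² = 48.4 → n = 49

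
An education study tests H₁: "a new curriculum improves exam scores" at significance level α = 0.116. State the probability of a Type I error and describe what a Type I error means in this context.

P(Type I error) = α = 0.116. A Type I error is rejecting H₀ when H₀ is actually true (false positive) — here, concluding that a new curriculum improves exam scores when in fact this is not the case. Consequence: adopting a curriculum that gives no real benefit — disruption for nothing.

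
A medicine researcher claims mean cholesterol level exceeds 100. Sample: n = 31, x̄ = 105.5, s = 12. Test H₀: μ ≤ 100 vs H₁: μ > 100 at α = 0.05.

t = (105.5 - 100)/(12/√31) = 2.552, df = 30. Critical t = 1.697. Reject H₀.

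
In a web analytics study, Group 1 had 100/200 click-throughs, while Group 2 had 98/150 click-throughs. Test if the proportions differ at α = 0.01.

p̂₁ = 0.5, p̂₂ = 0.653, pooled p̂ = 0.566. z = -2.864. Critical: ±2.576. Reject H₀.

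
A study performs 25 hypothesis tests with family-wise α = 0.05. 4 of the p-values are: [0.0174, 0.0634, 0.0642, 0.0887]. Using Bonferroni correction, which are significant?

Bonferroni α = 0.05/25 = 0.002. None of the given p-values are significant.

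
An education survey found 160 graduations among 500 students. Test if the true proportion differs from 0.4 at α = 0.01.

p̂ = 0.32, p₀ = 0.4. z = (p̂ - p₀)/√(p₀(1-p₀)/n) = -3.651. Critical: ±2.576. Reject H₀.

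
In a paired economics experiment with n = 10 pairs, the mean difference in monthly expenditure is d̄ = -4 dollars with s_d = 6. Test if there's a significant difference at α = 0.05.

t = d̄/(s_d/√n) = -4/(6/√10) = -2.108. df = 9, critical t = ±2.262. Fail to reject H₀.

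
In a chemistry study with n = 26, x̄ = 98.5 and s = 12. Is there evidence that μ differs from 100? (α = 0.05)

t = (x̄ - μ₀)/(s/√n) = (98.5 - 100)/(12/√26) = -0.637. df = 25, critical t = ±2.06. Fail to reject H₀.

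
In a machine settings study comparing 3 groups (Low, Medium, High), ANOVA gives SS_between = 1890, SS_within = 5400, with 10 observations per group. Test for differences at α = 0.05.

df_between = 2, df_within = 27. F = MS_between/MS_within = 945.0/200.0 = 4.725. F_crit ≈ 3.354. Reject H₀. At least one mean differs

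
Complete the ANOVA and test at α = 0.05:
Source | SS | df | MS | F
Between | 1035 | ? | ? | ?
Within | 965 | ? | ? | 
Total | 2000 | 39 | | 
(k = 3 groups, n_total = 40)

df_between = 2, df_within = 37. MS_between = 517.5, MS_within = 26.08. F = 19.842, F_crit ≈ 3.252. Reject H₀.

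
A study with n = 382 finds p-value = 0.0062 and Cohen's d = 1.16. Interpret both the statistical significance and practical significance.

Statistically significant (p = 0.0062 < 0.05). Cohen's d = 1.16 indicates a large effect size. Both statistical and practical significance should be considered.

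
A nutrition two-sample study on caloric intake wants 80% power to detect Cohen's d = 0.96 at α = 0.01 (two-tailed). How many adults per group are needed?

z_{α/2} = 2.576, z_β = Φ⁻¹(0.8) = 0.842. For large effect (d = 0.96): n per group = 2(z_{α/2} + z_β)²/d² = 2(2.576 + 0.842)²/0.96² = 25.4 → 26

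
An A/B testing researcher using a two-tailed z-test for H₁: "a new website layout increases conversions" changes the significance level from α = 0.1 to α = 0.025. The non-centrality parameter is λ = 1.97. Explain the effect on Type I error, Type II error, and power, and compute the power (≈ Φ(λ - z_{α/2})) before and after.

Decreasing α from 0.1 to 0.025:
• Type I error rate decreases (α is the Type I rate by definition).
• Critical value moves from z_{α/2} = 1.645 to 2.241, so power = Φ(λ - z_{α/2}) goes from Φ(1.97 - 1.645) = 0.627 to Φ(1.97 - 2.241) = 0.393.
• Type II error rate β = 1 - power therefore increases (0.373 → 0.607).
Appropriate when false positives are costly — here, rolling out a layout that doesn't actually help — wasted engineering effort.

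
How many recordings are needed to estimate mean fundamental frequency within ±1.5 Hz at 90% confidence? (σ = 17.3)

n = (z*σ/E)² = (1.645×17.3/1.5)² = 359.9 → n = 360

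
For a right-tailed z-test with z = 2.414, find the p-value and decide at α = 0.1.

p = P(Z > 2.414) = 1 - Φ(2.414) ≈ 0.0079. Since p < 0.1, reject H₀ (significant) at α = 0.1.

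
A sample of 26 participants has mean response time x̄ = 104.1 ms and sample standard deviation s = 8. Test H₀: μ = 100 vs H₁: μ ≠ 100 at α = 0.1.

t = (x̄ - μ₀)/(s/√n) = (104.1 - 100)/(8/√26) = 2.613. df = 25, critical t = ±1.708. Reject H₀.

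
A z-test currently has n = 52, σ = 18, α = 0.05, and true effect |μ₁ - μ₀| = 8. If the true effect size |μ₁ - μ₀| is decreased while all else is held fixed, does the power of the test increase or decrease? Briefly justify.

Power decreases: a smaller true effect decreases the non-centrality λ = |μ₁ - μ₀|/(σ/√n).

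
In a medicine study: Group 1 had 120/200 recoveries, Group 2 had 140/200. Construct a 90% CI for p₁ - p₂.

p̂₁ = 0.6, p̂₂ = 0.7. Difference = -0.1. CI = (-0.178, -0.022)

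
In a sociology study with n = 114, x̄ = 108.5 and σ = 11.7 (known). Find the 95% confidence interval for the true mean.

CI = x̄ ± z*(σ/√n) = 108.5 ± 1.96(11.7/√114) = 108.5 ± 2.15 = (106.35, 110.65)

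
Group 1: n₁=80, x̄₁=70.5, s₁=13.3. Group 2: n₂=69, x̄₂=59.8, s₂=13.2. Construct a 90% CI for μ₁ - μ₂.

Difference = 10.7. SE = √(13.3²/80 + 13.2²/69) = 2.176. CI = (7.12, 14.28)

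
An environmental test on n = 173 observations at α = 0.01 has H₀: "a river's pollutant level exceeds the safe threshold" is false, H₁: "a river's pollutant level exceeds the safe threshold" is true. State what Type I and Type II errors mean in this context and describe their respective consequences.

Type I (false positive): concluding that a river's pollutant level exceeds the safe threshold when it is not — shutting down a compliant factory unnecessarily. Type II (false negative): failing to conclude that a river's pollutant level exceeds the safe threshold when it is — allowing unsafe pollution to continue. Which is costlier depends on domain priorities and is a judgement call rather than a statistical fact.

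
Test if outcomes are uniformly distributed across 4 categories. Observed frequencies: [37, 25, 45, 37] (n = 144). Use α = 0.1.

Expected = 36 each. χ² = Σ(O-E)²/E = 5.667. df = 3, critical value = 6.251. Fail to reject H₀.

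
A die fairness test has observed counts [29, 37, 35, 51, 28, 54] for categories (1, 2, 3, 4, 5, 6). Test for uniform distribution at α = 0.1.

Expected = 39 each. χ² = Σ(O-E)²/E = 15.641. df = 5, critical value = 9.236. Reject H₀.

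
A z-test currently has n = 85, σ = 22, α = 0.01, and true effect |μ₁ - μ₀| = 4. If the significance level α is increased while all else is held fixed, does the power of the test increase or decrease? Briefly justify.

Power increases: a larger α lowers the critical value, so more of the H₁ sampling distribution falls in the rejection region.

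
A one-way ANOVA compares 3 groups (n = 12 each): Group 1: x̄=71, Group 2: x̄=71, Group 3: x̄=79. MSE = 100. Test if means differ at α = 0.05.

Grand mean = 73.67. SS_between = 512.0, MS_between = 256.0. F = 2.56, F_crit ≈ 3.285. Fail to reject H₀.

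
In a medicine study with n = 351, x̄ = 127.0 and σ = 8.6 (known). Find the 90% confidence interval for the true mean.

CI = x̄ ± z*(σ/√n) = 127.0 ± 1.645(8.6/√351) = 127.0 ± 0.76 = (126.24, 127.76)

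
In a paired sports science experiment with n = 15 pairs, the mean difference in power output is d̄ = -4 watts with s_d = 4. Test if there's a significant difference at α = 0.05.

t = d̄/(s_d/√n) = -4/(4/√15) = -3.873. df = 14, critical t = ±2.145. Reject H₀.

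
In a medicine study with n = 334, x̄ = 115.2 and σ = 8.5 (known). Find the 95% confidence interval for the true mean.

CI = x̄ ± z*(σ/√n) = 115.2 ± 1.96(8.5/√334) = 115.2 ± 0.91 = (114.29, 116.11)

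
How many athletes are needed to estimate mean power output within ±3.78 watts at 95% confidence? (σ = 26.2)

n = (z*σ/E)² = (1.96×26.2/3.78)² = 184.6 → n = 185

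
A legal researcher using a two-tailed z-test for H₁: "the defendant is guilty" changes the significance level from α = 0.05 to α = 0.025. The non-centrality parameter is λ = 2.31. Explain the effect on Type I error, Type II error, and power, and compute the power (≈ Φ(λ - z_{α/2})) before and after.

Decreasing α from 0.05 to 0.025:
• Type I error rate decreases (α is the Type I rate by definition).
• Critical value moves from z_{α/2} = 1.96 to 2.241, so power = Φ(λ - z_{α/2}) goes from Φ(2.31 - 1.96) = 0.637 to Φ(2.31 - 2.241) = 0.528.
• Type II error rate β = 1 - power therefore increases (0.363 → 0.472).
Appropriate when false positives are costly — here, convicting an innocent person.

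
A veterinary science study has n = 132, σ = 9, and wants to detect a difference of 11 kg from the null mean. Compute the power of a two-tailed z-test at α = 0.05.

SE = σ/√n = 9/√132 = 0.783. Non-centrality λ = d/SE = 11/0.783 = 14.042. Power ≈ Φ(λ - z_{α/2}) = Φ(14.042 - 1.96) = Φ(12.082) = 1.0.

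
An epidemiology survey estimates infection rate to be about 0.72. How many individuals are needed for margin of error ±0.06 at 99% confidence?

n = z²p(1-p)/E² = 2.576²×0.72×0.28/0.06² = 371.6 → n = 372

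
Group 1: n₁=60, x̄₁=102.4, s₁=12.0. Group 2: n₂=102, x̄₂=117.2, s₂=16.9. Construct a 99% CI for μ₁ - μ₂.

Difference = -14.8. SE = √(12.0²/60 + 16.9²/102) = 2.28. CI = (-20.67, -8.93)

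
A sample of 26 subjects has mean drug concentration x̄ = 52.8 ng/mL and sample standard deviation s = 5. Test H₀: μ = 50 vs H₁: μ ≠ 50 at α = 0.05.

t = (x̄ - μ₀)/(s/√n) = (52.8 - 50)/(5/√26) = 2.855. df = 25, critical t = ±2.06. Reject H₀.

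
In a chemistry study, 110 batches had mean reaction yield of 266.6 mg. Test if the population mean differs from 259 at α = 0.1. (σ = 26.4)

z = (x̄ - μ₀)/(σ/√n) = (266.6 - 259)/(26.4/√110) = 3.019. Critical value: ±1.645. Since |3.019| > 1.645, Reject H₀.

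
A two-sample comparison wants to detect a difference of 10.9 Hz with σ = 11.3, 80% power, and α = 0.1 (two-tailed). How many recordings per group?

n per group = 2(z_α/2 + z_β)²σ²/d² = 2×(1.645 + 0.84)²×11.3²/10.9² = 13.3 → n = 14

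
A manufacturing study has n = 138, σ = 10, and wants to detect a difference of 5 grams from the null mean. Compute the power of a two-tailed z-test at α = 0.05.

SE = σ/√n = 10/√138 = 0.851. Non-centrality λ = d/SE = 5/0.851 = 5.874. Power ≈ Φ(λ - z_{α/2}) = Φ(5.874 - 1.96) = Φ(3.914) = 1.0.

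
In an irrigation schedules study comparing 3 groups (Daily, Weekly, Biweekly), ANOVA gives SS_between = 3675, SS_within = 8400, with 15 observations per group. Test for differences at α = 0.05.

df_between = 2, df_within = 42. F = MS_between/MS_within = 1837.5/200.0 = 9.188. F_crit ≈ 3.22. Reject H₀. At least one mean differs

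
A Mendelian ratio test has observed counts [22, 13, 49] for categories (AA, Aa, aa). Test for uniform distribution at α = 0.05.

Expected = 28 each. χ² = Σ(O-E)²/E = 25.071. df = 2, critical value = 5.991. Reject H₀.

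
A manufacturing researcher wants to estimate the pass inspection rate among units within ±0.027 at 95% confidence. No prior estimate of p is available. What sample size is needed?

Conservative approach: use p = 0.5 (maximizes p(1-p) = 0.25). n = z²(0.25)/E² = 1.96²×0.25/0.027² = 1317.4 → n = 1318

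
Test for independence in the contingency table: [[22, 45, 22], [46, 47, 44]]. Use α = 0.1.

χ² = 5.92. df = 2, critical = 4.605. Reject H₀. Variables are dependent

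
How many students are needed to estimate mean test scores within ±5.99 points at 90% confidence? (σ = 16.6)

n = (z*σ/E)² = (1.645×16.6/5.99)² = 20.8 → n = 21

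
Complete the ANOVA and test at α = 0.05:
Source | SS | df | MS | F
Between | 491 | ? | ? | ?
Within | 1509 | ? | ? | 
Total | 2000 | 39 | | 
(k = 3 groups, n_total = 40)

df_between = 2, df_within = 37. MS_between = 245.5, MS_within = 40.78. F = 6.02, F_crit ≈ 3.252. Reject H₀.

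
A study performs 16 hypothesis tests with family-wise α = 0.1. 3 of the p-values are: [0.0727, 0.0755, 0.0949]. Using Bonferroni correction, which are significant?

Bonferroni α = 0.1/16 = 0.00625. None of the given p-values are significant.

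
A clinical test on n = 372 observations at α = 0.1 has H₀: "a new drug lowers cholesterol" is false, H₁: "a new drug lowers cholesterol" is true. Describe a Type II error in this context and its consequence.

Type II error: failing to reject H₀ when it is false — concluding that a new drug lowers cholesterol is not supported when in fact it is. Consequence: shelving an effective drug — patients miss out on a treatment that would have helped.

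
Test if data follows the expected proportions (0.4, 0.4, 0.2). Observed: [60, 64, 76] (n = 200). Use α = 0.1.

Expected: [80.0, 80.0, 40.0]. χ² = 40.6. df = 2, critical = 4.605. Reject H₀.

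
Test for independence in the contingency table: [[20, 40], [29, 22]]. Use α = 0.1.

χ² = 6.19. df = 1, critical = 2.706. Reject H₀. Variables are dependent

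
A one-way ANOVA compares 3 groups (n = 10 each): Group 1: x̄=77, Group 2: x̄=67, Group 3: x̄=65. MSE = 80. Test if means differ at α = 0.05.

Grand mean = 69.67. SS_between = 826.67, MS_between = 413.33. F = 5.167, F_crit ≈ 3.354. Reject H₀.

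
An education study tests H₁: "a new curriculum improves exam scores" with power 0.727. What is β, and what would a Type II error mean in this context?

β = 1 - power = 1 - 0.727 = 0.273. A Type II error is failing to reject H₀ when H₀ is false (false negative) — here, failing to conclude that a new curriculum improves exam scores when in fact it is true. Consequence: keeping the old curriculum when the new one would have helped students.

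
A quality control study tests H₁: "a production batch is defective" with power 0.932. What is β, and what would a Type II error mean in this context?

β = 1 - power = 1 - 0.932 = 0.068. A Type II error is failing to reject H₀ when H₀ is false (false negative) — here, failing to conclude that a production batch is defective when in fact it is true. Consequence: shipping a defective batch — faulty products reach customers.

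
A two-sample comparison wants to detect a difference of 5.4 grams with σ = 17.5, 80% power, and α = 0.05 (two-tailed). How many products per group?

n per group = 2(z_α/2 + z_β)²σ²/d² = 2×(1.96 + 0.84)²×17.5²/5.4² = 164.7 → n = 165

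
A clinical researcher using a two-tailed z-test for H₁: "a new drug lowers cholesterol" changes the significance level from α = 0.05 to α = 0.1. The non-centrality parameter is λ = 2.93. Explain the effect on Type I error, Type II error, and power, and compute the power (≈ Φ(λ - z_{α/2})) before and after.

Increasing α from 0.05 to 0.1:
• Type I error rate increases (α is the Type I rate by definition).
• Critical value moves from z_{α/2} = 1.96 to 1.645, so power = Φ(λ - z_{α/2}) goes from Φ(2.93 - 1.96) = 0.834 to Φ(2.93 - 1.645) = 0.901.
• Type II error rate β = 1 - power therefore decreases (0.166 → 0.099).
Appropriate when false negatives are costly — here, shelving an effective drug — patients miss out on a treatment that would have helped.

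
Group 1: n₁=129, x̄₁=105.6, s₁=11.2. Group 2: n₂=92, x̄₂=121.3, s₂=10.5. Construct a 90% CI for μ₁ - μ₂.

Difference = -15.7. SE = √(11.2²/129 + 10.5²/92) = 1.473. CI = (-18.12, -13.28)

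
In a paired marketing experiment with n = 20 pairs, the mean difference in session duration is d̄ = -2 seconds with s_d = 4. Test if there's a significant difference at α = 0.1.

t = d̄/(s_d/√n) = -2/(4/√20) = -2.236. df = 19, critical t = ±1.729. Reject H₀.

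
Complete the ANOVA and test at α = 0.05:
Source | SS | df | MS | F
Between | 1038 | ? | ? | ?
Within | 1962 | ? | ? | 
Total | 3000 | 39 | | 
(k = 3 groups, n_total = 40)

df_between = 2, df_within = 37. MS_between = 519.0, MS_within = 53.03. F = 9.787, F_crit ≈ 3.252. Reject H₀.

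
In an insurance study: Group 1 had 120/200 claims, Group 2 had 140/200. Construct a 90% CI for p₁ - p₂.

p̂₁ = 0.6, p̂₂ = 0.7. Difference = -0.1. CI = (-0.178, -0.022)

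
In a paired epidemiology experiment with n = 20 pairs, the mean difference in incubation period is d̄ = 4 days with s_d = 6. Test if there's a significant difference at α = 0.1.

t = d̄/(s_d/√n) = 4/(6/√20) = 2.981. df = 19, critical t = ±1.729. Reject H₀.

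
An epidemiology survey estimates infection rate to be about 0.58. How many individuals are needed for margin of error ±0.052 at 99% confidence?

n = z²p(1-p)/E² = 2.576²×0.58×0.42/0.052² = 597.8 → n = 598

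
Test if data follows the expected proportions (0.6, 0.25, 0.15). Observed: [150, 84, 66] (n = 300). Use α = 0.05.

Expected: [180.0, 75.0, 45.0]. χ² = 15.88. df = 2, critical = 5.991. Reject H₀.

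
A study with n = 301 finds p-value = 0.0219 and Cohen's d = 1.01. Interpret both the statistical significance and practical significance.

Statistically significant (p = 0.0219 < 0.05). Cohen's d = 1.01 indicates a large effect size. Both statistical and practical significance should be considered.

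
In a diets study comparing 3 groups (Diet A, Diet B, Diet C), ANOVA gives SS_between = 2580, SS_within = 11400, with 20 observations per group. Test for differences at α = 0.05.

df_between = 2, df_within = 57. F = MS_between/MS_within = 1290.0/200.0 = 6.45. F_crit ≈ 3.159. Reject H₀. At least one mean differs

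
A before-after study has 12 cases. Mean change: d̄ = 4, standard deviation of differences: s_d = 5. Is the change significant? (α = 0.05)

t = d̄/(s_d/√n) = 4/(5/√12) = 2.771. df = 11, critical t = ±2.201. Reject H₀.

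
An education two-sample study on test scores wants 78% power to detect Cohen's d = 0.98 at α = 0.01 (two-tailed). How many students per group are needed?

z_{α/2} = 2.576, z_β = Φ⁻¹(0.78) = 0.772. For large effect (d = 0.98): n per group = 2(z_{α/2} + z_β)²/d² = 2(2.576 + 0.772)²/0.98² = 23.3 → 24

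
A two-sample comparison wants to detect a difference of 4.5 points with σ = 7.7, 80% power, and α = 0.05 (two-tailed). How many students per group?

n per group = 2(z_α/2 + z_β)²σ²/d² = 2×(1.96 + 0.84)²×7.7²/4.5² = 45.9 → n = 46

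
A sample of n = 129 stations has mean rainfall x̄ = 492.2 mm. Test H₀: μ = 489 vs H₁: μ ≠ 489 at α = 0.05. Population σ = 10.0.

z = (x̄ - μ₀)/(σ/√n) = (492.2 - 489)/(10.0/√129) = 3.635. Critical value: ±1.96. Since |3.635| > 1.96, Reject H₀.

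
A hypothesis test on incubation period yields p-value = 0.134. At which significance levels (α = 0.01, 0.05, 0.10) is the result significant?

p = 0.134. Not significant at any of the given levels.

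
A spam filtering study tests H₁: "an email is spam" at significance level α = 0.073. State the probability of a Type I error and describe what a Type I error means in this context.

P(Type I error) = α = 0.073. A Type I error is rejecting H₀ when H₀ is actually true (false positive) — here, concluding that an email is spam when in fact this is not the case. Consequence: a legitimate email is sent to the spam folder and the user misses it.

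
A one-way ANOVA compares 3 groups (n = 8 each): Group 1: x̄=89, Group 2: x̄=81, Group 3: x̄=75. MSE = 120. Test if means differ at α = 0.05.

Grand mean = 81.67. SS_between = 789.33, MS_between = 394.67. F = 3.289, F_crit ≈ 3.467. Fail to reject H₀.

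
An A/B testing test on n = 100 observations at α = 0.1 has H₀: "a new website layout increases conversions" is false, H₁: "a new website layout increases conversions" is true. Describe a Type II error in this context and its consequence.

Type II error: failing to reject H₀ when it is false — concluding that a new website layout increases conversions is not supported when in fact it is. Consequence: discarding a layout that would have improved conversions — lost revenue.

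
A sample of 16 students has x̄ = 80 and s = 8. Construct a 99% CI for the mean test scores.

CI = x̄ ± t*(s/√n) = 80 ± 2.947(8/√16) = (74.11, 85.89)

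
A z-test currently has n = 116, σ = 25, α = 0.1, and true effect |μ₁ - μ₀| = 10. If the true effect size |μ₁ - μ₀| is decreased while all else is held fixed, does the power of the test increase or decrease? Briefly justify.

Power decreases: a smaller true effect decreases the non-centrality λ = |μ₁ - μ₀|/(σ/√n).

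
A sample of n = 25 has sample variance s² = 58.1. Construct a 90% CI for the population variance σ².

df = 24. χ²_{0.05} = 36.415, χ²_{0.95} = 13.848. CI for σ² = ((n-1)s²/χ²_{α/2}, (n-1)s²/χ²_{1-α/2}) = (24·58.1/36.415, 24·58.1/13.848) = (38.29, 100.69)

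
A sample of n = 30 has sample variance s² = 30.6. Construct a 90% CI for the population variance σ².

df = 29. χ²_{0.05} = 42.557, χ²_{0.95} = 17.708. CI for σ² = ((n-1)s²/χ²_{α/2}, (n-1)s²/χ²_{1-α/2}) = (29·30.6/42.557, 29·30.6/17.708) = (20.85, 50.11)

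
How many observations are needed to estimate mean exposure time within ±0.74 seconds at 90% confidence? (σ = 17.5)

n = (z*σ/E)² = (1.645×17.5/0.74)² = 1513.4 → n = 1514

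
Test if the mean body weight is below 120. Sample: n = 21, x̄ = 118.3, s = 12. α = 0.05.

t = (118.3 - 120)/(12/√21) = -0.649, df = 20. Critical t = -1.725. Fail to reject H₀.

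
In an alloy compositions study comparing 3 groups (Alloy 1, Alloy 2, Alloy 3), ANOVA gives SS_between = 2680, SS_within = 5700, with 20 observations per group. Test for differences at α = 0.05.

df_between = 2, df_within = 57. F = MS_between/MS_within = 1340.0/100.0 = 13.4. F_crit ≈ 3.159. Reject H₀. At least one mean differs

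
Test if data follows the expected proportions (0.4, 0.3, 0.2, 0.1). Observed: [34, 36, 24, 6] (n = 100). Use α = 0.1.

Expected: [40.0, 30.0, 20.0, 10.0]. χ² = 4.5. df = 3, critical = 6.251. Fail to reject H₀.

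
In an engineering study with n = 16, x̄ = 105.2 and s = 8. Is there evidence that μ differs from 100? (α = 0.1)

t = (x̄ - μ₀)/(s/√n) = (105.2 - 100)/(8/√16) = 2.6. df = 15, critical t = ±1.753. Reject H₀.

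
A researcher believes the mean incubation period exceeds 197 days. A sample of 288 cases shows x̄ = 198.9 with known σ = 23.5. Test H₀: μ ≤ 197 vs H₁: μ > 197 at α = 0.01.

z = 1.372. Critical value: 2.33. Fail to reject H₀.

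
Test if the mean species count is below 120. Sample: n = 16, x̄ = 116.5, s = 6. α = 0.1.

t = (116.5 - 120)/(6/√16) = -2.333, df = 15. Critical t = -1.341. Reject H₀.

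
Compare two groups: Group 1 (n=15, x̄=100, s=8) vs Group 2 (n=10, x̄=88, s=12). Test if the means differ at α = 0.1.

Pooled sp = 9.76. t = 3.011, df = 23. Critical t = ±1.714. Reject H₀.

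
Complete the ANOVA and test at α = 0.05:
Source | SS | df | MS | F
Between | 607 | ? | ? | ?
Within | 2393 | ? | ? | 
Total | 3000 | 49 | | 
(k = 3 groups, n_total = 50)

df_between = 2, df_within = 47. MS_between = 303.5, MS_within = 50.91. F = 5.961, F_crit ≈ 3.195. Reject H₀.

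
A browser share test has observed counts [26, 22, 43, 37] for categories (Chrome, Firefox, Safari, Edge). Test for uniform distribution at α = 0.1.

Expected = 32 each. χ² = Σ(O-E)²/E = 8.812. df = 3, critical value = 6.251. Reject H₀.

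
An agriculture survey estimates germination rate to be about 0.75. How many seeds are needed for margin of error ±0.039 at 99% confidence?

n = z²p(1-p)/E² = 2.576²×0.75×0.25/0.039² = 818.02 → n = 819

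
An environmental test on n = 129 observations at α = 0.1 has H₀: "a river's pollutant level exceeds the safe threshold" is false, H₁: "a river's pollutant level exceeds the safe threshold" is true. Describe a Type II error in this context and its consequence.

Type II error: failing to reject H₀ when it is false — concluding that a river's pollutant level exceeds the safe threshold is not supported when in fact it is. Consequence: allowing unsafe pollution to continue.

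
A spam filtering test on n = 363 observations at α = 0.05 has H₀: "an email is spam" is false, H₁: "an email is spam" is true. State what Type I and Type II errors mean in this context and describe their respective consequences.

Type I (false positive): concluding that an email is spam when it is not — a legitimate email is sent to the spam folder and the user misses it. Type II (false negative): failing to conclude that an email is spam when it is — a spam email lands in the inbox. Which is costlier depends on domain priorities and is a judgement call rather than a statistical fact.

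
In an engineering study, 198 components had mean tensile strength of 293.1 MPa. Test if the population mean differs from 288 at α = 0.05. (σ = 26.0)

z = (x̄ - μ₀)/(σ/√n) = (293.1 - 288)/(26.0/√198) = 2.76. Critical value: ±1.96. Since |2.76| > 1.96, Reject H₀.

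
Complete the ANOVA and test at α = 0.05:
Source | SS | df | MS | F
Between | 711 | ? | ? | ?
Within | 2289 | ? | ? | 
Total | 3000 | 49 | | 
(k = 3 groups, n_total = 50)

df_between = 2, df_within = 47. MS_between = 355.5, MS_within = 48.7. F = 7.299, F_crit ≈ 3.195. Reject H₀.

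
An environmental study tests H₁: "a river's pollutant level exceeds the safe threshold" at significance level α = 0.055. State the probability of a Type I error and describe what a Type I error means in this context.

P(Type I error) = α = 0.055. A Type I error is rejecting H₀ when H₀ is actually true (false positive) — here, concluding that a river's pollutant level exceeds the safe threshold when in fact this is not the case. Consequence: shutting down a compliant factory unnecessarily.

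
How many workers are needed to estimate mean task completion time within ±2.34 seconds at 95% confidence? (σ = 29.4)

n = (z*σ/E)² = (1.96×29.4/2.34)² = 606.4 → n = 607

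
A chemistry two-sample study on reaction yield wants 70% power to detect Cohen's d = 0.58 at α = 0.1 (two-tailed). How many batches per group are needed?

z_{α/2} = 1.645, z_β = Φ⁻¹(0.7) = 0.524. For medium effect (d = 0.58): n per group = 2(z_{α/2} + z_β)²/d² = 2(1.645 + 0.524)²/0.58² = 28.0 → 28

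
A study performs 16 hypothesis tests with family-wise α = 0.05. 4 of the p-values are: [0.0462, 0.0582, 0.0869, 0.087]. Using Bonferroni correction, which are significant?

Bonferroni α = 0.05/16 = 0.00313. None of the given p-values are significant.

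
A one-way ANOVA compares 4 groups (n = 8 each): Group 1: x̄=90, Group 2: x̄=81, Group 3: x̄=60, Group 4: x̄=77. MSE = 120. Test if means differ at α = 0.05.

Grand mean = 77.0. SS_between = 3792.0, MS_between = 1264.0. F = 10.533, F_crit ≈ 2.947. Reject H₀.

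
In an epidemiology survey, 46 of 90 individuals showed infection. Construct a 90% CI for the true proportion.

p̂ = 0.511. CI = p̂ ± z*√(p̂(1-p̂)/n) = (0.424, 0.598)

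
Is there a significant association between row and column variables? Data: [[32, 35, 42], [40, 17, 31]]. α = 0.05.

χ² = 6.614. df = 2, critical = 5.991. Reject H₀. Variables are dependent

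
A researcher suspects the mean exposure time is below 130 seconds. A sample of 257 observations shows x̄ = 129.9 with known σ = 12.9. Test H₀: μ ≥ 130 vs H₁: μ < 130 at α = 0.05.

z = -0.124. Critical value: -1.645. Fail to reject H₀.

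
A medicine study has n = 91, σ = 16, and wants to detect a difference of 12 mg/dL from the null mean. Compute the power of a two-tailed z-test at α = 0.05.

SE = σ/√n = 16/√91 = 1.677. Non-centrality λ = d/SE = 12/1.677 = 7.155. Power ≈ Φ(λ - z_{α/2}) = Φ(7.155 - 1.96) = Φ(5.195) = 1.0.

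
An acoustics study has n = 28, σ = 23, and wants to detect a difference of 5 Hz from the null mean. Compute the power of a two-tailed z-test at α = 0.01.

SE = σ/√n = 23/√28 = 4.347. Non-centrality λ = d/SE = 5/4.347 = 1.15. Power ≈ Φ(λ - z_{α/2}) = Φ(1.15 - 2.576) = Φ(-1.426) = 0.077.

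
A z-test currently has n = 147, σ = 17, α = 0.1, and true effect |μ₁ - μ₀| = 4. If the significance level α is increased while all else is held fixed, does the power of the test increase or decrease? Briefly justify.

Power increases: a larger α lowers the critical value, so more of the H₁ sampling distribution falls in the rejection region.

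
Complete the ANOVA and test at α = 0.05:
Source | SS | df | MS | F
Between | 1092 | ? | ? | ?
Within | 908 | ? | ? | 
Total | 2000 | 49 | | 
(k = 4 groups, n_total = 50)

df_between = 3, df_within = 46. MS_between = 364.0, MS_within = 19.74. F = 18.441, F_crit ≈ 2.807. Reject H₀.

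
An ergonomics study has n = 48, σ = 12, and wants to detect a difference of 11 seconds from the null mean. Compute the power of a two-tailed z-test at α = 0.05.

SE = σ/√n = 12/√48 = 1.732. Non-centrality λ = d/SE = 11/1.732 = 6.351. Power ≈ Φ(λ - z_{α/2}) = Φ(6.351 - 1.96) = Φ(4.391) = 1.0.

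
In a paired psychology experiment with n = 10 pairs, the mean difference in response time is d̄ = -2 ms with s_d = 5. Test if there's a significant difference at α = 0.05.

t = d̄/(s_d/√n) = -2/(5/√10) = -1.265. df = 9, critical t = ±2.262. Fail to reject H₀.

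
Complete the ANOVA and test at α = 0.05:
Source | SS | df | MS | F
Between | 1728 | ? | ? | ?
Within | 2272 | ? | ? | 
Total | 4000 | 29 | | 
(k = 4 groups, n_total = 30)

df_between = 3, df_within = 26. MS_between = 576.0, MS_within = 87.38. F = 6.592, F_crit ≈ 2.975. Reject H₀.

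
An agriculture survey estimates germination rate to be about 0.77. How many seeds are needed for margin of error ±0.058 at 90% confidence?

n = z²p(1-p)/E² = 1.645²×0.77×0.23/0.058² = 142.5 → n = 143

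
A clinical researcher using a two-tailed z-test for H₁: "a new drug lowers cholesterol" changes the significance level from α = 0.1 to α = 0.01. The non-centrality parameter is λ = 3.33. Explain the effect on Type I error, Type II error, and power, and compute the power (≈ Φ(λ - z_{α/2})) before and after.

Decreasing α from 0.1 to 0.01:
• Type I error rate decreases (α is the Type I rate by definition).
• Critical value moves from z_{α/2} = 1.645 to 2.576, so power = Φ(λ - z_{α/2}) goes from Φ(3.33 - 1.645) = 0.954 to Φ(3.33 - 2.576) = 0.775.
• Type II error rate β = 1 - power therefore increases (0.046 → 0.225).
Appropriate when false positives are costly — here, approving an ineffective drug — patients take a useless medication and may skip effective alternatives.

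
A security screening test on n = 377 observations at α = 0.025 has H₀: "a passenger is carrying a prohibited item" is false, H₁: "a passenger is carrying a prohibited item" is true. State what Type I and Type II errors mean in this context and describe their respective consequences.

Type I (false positive): concluding that a passenger is carrying a prohibited item when it is not — detaining an innocent passenger — delay and inconvenience. Type II (false negative): failing to conclude that a passenger is carrying a prohibited item when it is — letting a prohibited item through — security breach. Which is costlier depends on domain priorities and is a judgement call rather than a statistical fact.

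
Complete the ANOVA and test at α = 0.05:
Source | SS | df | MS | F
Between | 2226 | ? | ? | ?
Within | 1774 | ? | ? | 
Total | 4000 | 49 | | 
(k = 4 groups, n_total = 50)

df_between = 3, df_within = 46. MS_between = 742.0, MS_within = 38.57. F = 19.24, F_crit ≈ 2.807. Reject H₀.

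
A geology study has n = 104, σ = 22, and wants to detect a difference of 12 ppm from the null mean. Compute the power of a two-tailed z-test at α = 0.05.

SE = σ/√n = 22/√104 = 2.157. Non-centrality λ = d/SE = 12/2.157 = 5.563. Power ≈ Φ(λ - z_{α/2}) = Φ(5.563 - 1.96) = Φ(3.603) = 1.0.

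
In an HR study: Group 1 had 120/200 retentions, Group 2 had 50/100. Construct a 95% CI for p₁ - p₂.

p̂₁ = 0.6, p̂₂ = 0.5. Difference = 0.1. CI = (-0.019, 0.219)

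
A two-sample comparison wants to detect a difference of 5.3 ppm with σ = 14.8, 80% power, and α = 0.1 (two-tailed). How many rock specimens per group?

n per group = 2(z_α/2 + z_β)²σ²/d² = 2×(1.645 + 0.84)²×14.8²/5.3² = 96.3 → n = 97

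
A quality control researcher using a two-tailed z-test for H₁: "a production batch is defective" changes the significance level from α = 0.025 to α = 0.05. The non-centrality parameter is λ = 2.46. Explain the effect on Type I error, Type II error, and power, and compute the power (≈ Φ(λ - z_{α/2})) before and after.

Increasing α from 0.025 to 0.05:
• Type I error rate increases (α is the Type I rate by definition).
• Critical value moves from z_{α/2} = 2.241 to 1.96, so power = Φ(λ - z_{α/2}) goes from Φ(2.46 - 2.241) = 0.587 to Φ(2.46 - 1.96) = 0.691.
• Type II error rate β = 1 - power therefore decreases (0.413 → 0.309).
Appropriate when false negatives are costly — here, shipping a defective batch — faulty products reach customers.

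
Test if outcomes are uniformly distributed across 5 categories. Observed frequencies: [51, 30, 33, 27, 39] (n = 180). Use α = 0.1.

Expected = 36 each. χ² = Σ(O-E)²/E = 10.0. df = 4, critical value = 7.779. Reject H₀.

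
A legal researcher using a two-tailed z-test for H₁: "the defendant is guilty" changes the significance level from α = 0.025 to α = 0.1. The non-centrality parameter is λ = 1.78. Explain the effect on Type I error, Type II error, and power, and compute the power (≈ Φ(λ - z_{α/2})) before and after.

Increasing α from 0.025 to 0.1:
• Type I error rate increases (α is the Type I rate by definition).
• Critical value moves from z_{α/2} = 2.241 to 1.645, so power = Φ(λ - z_{α/2}) goes from Φ(1.78 - 2.241) = 0.322 to Φ(1.78 - 1.645) = 0.554.
• Type II error rate β = 1 - power therefore decreases (0.678 → 0.446).
Appropriate when false negatives are costly — here, acquitting a guilty person.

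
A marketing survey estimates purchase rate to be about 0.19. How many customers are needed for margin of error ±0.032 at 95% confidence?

n = z²p(1-p)/E² = 1.96²×0.19×0.81/0.032² = 577.4 → n = 578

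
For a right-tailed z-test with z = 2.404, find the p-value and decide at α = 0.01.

p = P(Z > 2.404) = 1 - Φ(2.404) ≈ 0.0081. Since p < 0.01, reject H₀ (significant) at α = 0.01.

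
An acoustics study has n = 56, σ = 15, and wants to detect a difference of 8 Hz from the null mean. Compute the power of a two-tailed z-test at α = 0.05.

SE = σ/√n = 15/√56 = 2.004. Non-centrality λ = d/SE = 8/2.004 = 3.991. Power ≈ Φ(λ - z_{α/2}) = Φ(3.991 - 1.96) = Φ(2.031) = 0.979.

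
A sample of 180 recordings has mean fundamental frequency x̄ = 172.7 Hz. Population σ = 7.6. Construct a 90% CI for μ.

CI = x̄ ± z*(σ/√n) = 172.7 ± 1.645(7.6/√180) = 172.7 ± 0.93 = (171.77, 173.63)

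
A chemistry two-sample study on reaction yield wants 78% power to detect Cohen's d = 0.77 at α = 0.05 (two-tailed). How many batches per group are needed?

z_{α/2} = 1.96, z_β = Φ⁻¹(0.78) = 0.772. For medium effect (d = 0.77): n per group = 2(z_{α/2} + z_β)²/d² = 2(1.96 + 0.772)²/0.77² = 25.2 → 26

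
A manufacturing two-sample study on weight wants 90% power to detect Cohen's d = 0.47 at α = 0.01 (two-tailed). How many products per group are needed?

z_{α/2} = 2.576, z_β = Φ⁻¹(0.9) = 1.282. For small effect (d = 0.47): n per group = 2(z_{α/2} + z_β)²/d² = 2(2.576 + 1.282)²/0.47² = 134.8 → 135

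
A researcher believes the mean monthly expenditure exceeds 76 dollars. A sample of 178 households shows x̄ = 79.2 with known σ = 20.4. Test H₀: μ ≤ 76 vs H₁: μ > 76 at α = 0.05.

z = 2.093. Critical value: 1.645. Reject H₀.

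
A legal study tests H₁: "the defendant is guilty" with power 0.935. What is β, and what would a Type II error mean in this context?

β = 1 - power = 1 - 0.935 = 0.065. A Type II error is failing to reject H₀ when H₀ is false (false negative) — here, failing to conclude that the defendant is guilty when in fact it is true. Consequence: acquitting a guilty person.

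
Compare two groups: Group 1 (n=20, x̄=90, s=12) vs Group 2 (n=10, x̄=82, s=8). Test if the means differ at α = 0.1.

Pooled sp = 10.88. t = 1.899, df = 28. Critical t = ±1.701. Reject H₀.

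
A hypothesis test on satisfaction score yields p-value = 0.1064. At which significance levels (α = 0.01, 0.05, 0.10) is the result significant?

p = 0.1064. Not significant at any of the given levels.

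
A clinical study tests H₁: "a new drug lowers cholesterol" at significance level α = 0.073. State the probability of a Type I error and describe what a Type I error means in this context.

P(Type I error) = α = 0.073. A Type I error is rejecting H₀ when H₀ is actually true (false positive) — here, concluding that a new drug lowers cholesterol when in fact this is not the case. Consequence: approving an ineffective drug — patients take a useless medication and may skip effective alternatives.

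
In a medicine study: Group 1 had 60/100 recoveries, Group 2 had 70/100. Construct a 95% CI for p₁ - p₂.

p̂₁ = 0.6, p̂₂ = 0.7. Difference = -0.1. CI = (-0.231, 0.031)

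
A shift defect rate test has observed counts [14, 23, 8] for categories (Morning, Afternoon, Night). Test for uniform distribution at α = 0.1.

Expected = 15 each. χ² = Σ(O-E)²/E = 7.6. df = 2, critical value = 4.605. Reject H₀.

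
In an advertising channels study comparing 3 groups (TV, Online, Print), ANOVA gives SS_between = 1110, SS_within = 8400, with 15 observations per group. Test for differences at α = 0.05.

df_between = 2, df_within = 42. F = MS_between/MS_within = 555.0/200.0 = 2.775. F_crit ≈ 3.22. Fail to reject H₀.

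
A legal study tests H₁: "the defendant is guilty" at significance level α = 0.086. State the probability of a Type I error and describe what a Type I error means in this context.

P(Type I error) = α = 0.086. A Type I error is rejecting H₀ when H₀ is actually true (false positive) — here, concluding that the defendant is guilty when in fact this is not the case. Consequence: convicting an innocent person.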